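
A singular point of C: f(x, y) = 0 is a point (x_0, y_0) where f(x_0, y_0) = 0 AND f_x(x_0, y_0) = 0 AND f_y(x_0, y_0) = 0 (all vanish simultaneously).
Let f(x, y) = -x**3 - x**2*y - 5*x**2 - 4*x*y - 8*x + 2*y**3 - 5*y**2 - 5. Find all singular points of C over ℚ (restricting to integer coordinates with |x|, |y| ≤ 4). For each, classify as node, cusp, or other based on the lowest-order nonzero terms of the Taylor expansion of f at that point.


Singular points: {(-2, 1)}; classification: cusp.

Compute partial derivatives:
  f_x = -3*x**2 - 2*x*y - 10*x - 4*y - 8.
  f_y = -x**2 - 4*x + 6*y**2 - 10*y.
Scan x_0 ∈ {−4, ..., 4}. For each x_0, f_y(x_0, y) is a polynomial in y; find its integer roots y ∈ {−4, ..., 4}, then test f_x and f at those candidates.
  x = -4: f_y(-4, y) = 6*y**2 - 10*y; vanishes at y ∈ {0}. (-4, 0): f_x = -16 ≠ 0.
  x = -3: f_y(-3, y) = 6*y**2 - 10*y + 3; no integer root y with |y| ≤ 4.
  x = -2: f_y(-2, y) = 6*y**2 - 10*y + 4; vanishes at y ∈ {1}. (-2, 1): f_x = 0, f = 0 — SINGULAR.
  x = -1: f_y(-1, y) = 6*y**2 - 10*y + 3; no integer root y with |y| ≤ 4.
  x = 0: f_y(0, y) = 6*y**2 - 10*y; vanishes at y ∈ {0}. (0, 0): f_x = -8 ≠ 0.
  x = 1: f_y(1, y) = 6*y**2 - 10*y - 5; no integer root y with |y| ≤ 4.
  x = 2: f_y(2, y) = 6*y**2 - 10*y - 12; no integer root y with |y| ≤ 4.
  x = 3: f_y(3, y) = 6*y**2 - 10*y - 21; no integer root y with |y| ≤ 4.
  x = 4: f_y(4, y) = 6*y**2 - 10*y - 32; no integer root y with |y| ≤ 4.
Only singular point on the grid: (-2, 1).
Classify: substitute x = -2 + u, y = 1 + v and expand: f = -u**3 - u**2*v + 2*v**3 + v**2.
No constant or linear terms (consistent with a singular point). Quadratic part: v**2. Cubic part: -u**3 - u**2*v + 2*v**3.
The quadratic part v**2 is a perfect square, so there is a single (double) tangent line v = 0, i.e. y = 1. Restricting the cubic part to that line (v = 0) leaves -u**3 ≠ 0, so f is not divisible by v and the branch is v² ≈ u**3 to lowest order — this is a cusp.
Classification: cusp.


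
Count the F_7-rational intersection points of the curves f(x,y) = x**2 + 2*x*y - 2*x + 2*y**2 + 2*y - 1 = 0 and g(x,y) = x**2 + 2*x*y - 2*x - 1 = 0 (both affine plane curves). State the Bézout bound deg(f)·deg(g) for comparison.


Common zeros: {(4, 0), (5, 0)}; count = 2; Bézout bound = 4.

deg(f) = 2, deg(g) = 2, so Bézout bound = 4.
Scan x ∈ F_7. For each x, list the y ∈ F_7 with f(x, y) ≡ 0 and those with g(x, y) ≡ 0 (mod 7); the common zeros in that column are the intersection.
  x = 0: f ≡ 0 at y ∈ ∅; g ≡ 0 at y ∈ ∅; common: ∅.
  x = 1: f ≡ 0 at y ∈ {2, 3}; g ≡ 0 at y ∈ {1}; common: ∅.
  x = 2: f ≡ 0 at y ∈ {1, 3}; g ≡ 0 at y ∈ {2}; common: ∅.
  x = 3: f ≡ 0 at y ∈ ∅; g ≡ 0 at y ∈ {2}; common: ∅.
  x = 4: f ≡ 0 at y ∈ {0, 2}; g ≡ 0 at y ∈ {0}; common: {0}.
  x = 5: f ≡ 0 at y ∈ {0, 1}; g ≡ 0 at y ∈ {0}; common: {0}.
  x = 6: f ≡ 0 at y ∈ ∅; g ≡ 0 at y ∈ {1}; common: ∅.
Collecting: common zeros = {(4, 0), (5, 0)}, so the count is 2.
Comparison with the Bézout bound: 2 ≤ 4 = deg(f)·deg(g), as expected for curves with no common component (the affine F_7-count falls short of the bound because intersections may lie at infinity, over extension fields, or carry multiplicity).


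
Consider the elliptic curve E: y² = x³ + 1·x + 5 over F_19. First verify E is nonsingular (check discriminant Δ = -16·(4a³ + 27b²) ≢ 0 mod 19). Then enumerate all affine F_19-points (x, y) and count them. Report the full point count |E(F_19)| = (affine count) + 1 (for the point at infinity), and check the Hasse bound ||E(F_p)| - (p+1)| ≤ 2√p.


Affine points = {(0, 9), (0, 10), (1, 8), (1, 11), (3, 4), (3, 15), (4, 4), (4, 15), (11, 6), (11, 13), (12, 4), (12, 15), (13, 7), (13, 12)}; affine count = 14; |E(F_19)| = 15.

Discriminant check: Δ ∝ 4a³ + 27b² = 4·1³ + 27·5² = 4·1 + 27·25 ≡ 14 (mod 19). Nonzero ⇒ E is nonsingular.
For each x ∈ F_19, compute rhs = x³ + 1·x + 5 mod 19, then count y ∈ F_19 with y² ≡ rhs.
  x = 0: rhs = 5, matching y values: 9, 10 (2 points).
  x = 1: rhs = 7, matching y values: 8, 11 (2 points).
  x = 2: rhs = 15, matching y values: none (0 points).
  x = 3: rhs = 16, matching y values: 4, 15 (2 points).
  x = 4: rhs = 16, matching y values: 4, 15 (2 points).
  x = 5: rhs = 2, matching y values: none (0 points).
  x = 6: rhs = 18, matching y values: none (0 points).
  x = 7: rhs = 13, matching y values: none (0 points).
  x = 8: rhs = 12, matching y values: none (0 points).
  x = 9: rhs = 2, matching y values: none (0 points).
  x = 10: rhs = 8, matching y values: none (0 points).
  x = 11: rhs = 17, matching y values: 6, 13 (2 points).
  x = 12: rhs = 16, matching y values: 4, 15 (2 points).
  x = 13: rhs = 11, matching y values: 7, 12 (2 points).
  x = 14: rhs = 8, matching y values: none (0 points).
  x = 15: rhs = 13, matching y values: none (0 points).
  x = 16: rhs = 13, matching y values: none (0 points).
  x = 17: rhs = 14, matching y values: none (0 points).
  x = 18: rhs = 3, matching y values: none (0 points).
Total affine count: 14.
Full point count |E(F_19)| = 14 + 1 = 15.
Hasse bound: |15 − (19+1)| = |-5| = 5 ≤ 2√19 ≈ 8.7178 ✓.


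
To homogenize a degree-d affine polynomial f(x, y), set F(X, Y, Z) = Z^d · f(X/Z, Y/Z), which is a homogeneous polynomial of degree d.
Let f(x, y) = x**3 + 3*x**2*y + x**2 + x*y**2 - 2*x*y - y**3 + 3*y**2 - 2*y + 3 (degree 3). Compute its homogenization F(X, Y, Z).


F(X, Y, Z) = X**3 + 3*X**2*Y + X**2*Z + X*Y**2 - 2*X*Y*Z - Y**3 + 3*Y**2*Z - 2*Y*Z**2 + 3*Z**3

deg(f) = 3.
Substitute x = X/Z, y = Y/Z into f, then multiply by Z^3.
  monomial 1·x^3·y^0 ↦ 1·X^3·Y^0·Z^0.
  monomial 3·x^2·y^1 ↦ 3·X^2·Y^1·Z^0.
  monomial 1·x^2·y^0 ↦ 1·X^2·Y^0·Z^1.
  monomial 1·x^1·y^2 ↦ 1·X^1·Y^2·Z^0.
  monomial -2·x^1·y^1 ↦ -2·X^1·Y^1·Z^1.
  monomial -1·x^0·y^3 ↦ -1·X^0·Y^3·Z^0.
  monomial 3·x^0·y^2 ↦ 3·X^0·Y^2·Z^1.
  monomial -2·x^0·y^1 ↦ -2·X^0·Y^1·Z^2.
  monomial 3·x^0·y^0 ↦ 3·X^0·Y^0·Z^3.
Collecting: F(X, Y, Z) = X**3 + 3*X**2*Y + X**2*Z + X*Y**2 - 2*X*Y*Z - Y**3 + 3*Y**2*Z - 2*Y*Z**2 + 3*Z**3.


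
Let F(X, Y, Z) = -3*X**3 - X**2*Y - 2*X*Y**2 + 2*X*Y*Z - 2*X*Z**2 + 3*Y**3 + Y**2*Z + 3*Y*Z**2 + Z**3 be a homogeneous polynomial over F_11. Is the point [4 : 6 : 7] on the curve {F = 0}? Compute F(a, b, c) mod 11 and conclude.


F(4,6,7) ≡ 8 (mod 11); P is NOT on the curve.

Evaluate F(4, 6, 7) term-by-term (mod 11).
  -3*X**3 ↦ -3·64·1·1 = -192
  -X**2*Y ↦ -1·16·6·1 = -96
  -2*X*Y**2 ↦ -2·4·36·1 = -288
  2*X*Y*Z ↦ 2·4·6·7 = 336
  -2*X*Z**2 ↦ -2·4·1·49 = -392
  3*Y**3 ↦ 3·1·216·1 = 648
  Y**2*Z ↦ 1·1·36·7 = 252
  3*Y*Z**2 ↦ 3·1·6·49 = 882
  Z**3 ↦ 1·1·1·343 = 343
Sum: F(4, 6, 7) = (-192) + (-96) + (-288) + (336) + (-392) + (648) + (252) + (882) + (343) = 1493.
Reducing mod 11: 1493 ≡ 8 (mod 11).
Since F(a, b, c) ≡ 8 ≠ 0 (mod 11), P does NOT lie on the curve.


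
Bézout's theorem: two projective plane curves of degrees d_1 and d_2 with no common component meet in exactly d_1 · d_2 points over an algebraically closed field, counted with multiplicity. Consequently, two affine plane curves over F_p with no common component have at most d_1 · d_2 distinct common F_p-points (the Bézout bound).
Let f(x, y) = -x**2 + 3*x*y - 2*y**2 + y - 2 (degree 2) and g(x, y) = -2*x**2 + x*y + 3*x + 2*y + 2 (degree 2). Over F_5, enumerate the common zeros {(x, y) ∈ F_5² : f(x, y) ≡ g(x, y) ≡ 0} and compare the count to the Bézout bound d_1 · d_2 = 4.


Common zeros: {(0, 4)}; count = 1; Bézout bound = 4.

deg(f) = 2, deg(g) = 2, so Bézout bound = 4.
Scan x ∈ F_5. For each x, list the y ∈ F_5 with f(x, y) ≡ 0 and those with g(x, y) ≡ 0 (mod 5); the common zeros in that column are the intersection.
  x = 0: f ≡ 0 at y ∈ {4}; g ≡ 0 at y ∈ {4}; common: {4}.
  x = 1: f ≡ 0 at y ∈ ∅; g ≡ 0 at y ∈ {4}; common: ∅.
  x = 2: f ≡ 0 at y ∈ {2, 4}; g ≡ 0 at y ∈ {0}; common: ∅.
  x = 3: f ≡ 0 at y ∈ ∅; g ≡ 0 at y ∈ ∅; common: ∅.
  x = 4: f ≡ 0 at y ∈ {2}; g ≡ 0 at y ∈ {3}; common: ∅.
Collecting: common zeros = {(0, 4)}, so the count is 1.
Comparison with the Bézout bound: 1 ≤ 4 = deg(f)·deg(g), as expected for curves with no common component (the affine F_5-count falls short of the bound because intersections may lie at infinity, over extension fields, or carry multiplicity).


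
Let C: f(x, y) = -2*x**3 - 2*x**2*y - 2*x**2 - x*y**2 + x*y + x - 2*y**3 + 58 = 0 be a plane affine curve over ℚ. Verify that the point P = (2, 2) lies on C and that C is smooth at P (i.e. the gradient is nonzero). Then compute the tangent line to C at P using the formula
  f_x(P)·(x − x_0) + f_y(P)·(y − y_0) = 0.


Tangent line at P: -49*x - 38*y + 174 = 0.

Step 1: f(2, 2) = 0, so P lies on C.
Step 2: partial derivatives
  f_x(x, y) = -6*x**2 - 4*x*y - 4*x - y**2 + y + 1, f_y(x, y) = -2*x**2 - 2*x*y + x - 6*y**2.
  f_x(P) = -49, f_y(P) = -38 (gradient nonzero, so P is smooth).
Step 3: tangent line at P: -49·(x − 2) + -38·(y − 2) = 0.
Expanding: -49*x - 38*y + 174 = 0.


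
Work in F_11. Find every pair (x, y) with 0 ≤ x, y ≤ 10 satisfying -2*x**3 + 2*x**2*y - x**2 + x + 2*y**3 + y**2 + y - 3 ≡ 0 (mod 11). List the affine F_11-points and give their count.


Affine F_11-points: {(3, 8), (4, 0), (4, 5), (6, 7), (6, 10), (8, 9), (9, 4)}; count = 7.

For each of the 121 pairs (x, y) ∈ F_11², evaluate f(x, y) mod 11. Record the zeros.
  x = 0: [0↦8, 1↦1, 2↦8, 3↦8, 4↦2, 5↦2, 6↦9, 7↦2, 8↦4, 9↦5, 10↦6]  zeros at y ∈ ∅
  x = 1: [0↦6, 1↦1, 2↦10, 3↦1, 4↦8, 5↦10, 6↦8, 7↦3, 8↦7, 9↦10, 10↦2]  zeros at y ∈ ∅
  x = 2: [0↦1, 1↦2, 2↦6, 3↦3, 4↦5, 5↦2, 6↦6, 7↦7, 8↦6, 9↦4, 10↦2]  zeros at y ∈ ∅
  x = 3: [0↦3, 1↦3, 2↦6, 3↦2, 4↦3, 5↦10, 6↦2, 7↦2, 8↦0, 9↦8, 10↦5]  zeros at y ∈ {8}
  x = 4: [0↦0, 1↦3, 2↦9, 3↦8, 4↦1, 5↦0, 6↦6, 7↦9, 8↦10, 9↦10, 10↦10]  zeros at y ∈ {0, 5}
  x = 5: [0↦2, 1↦1, 2↦3, 3↦9, 4↦9, 5↦4, 6↦6, 7↦5, 8↦2, 9↦9, 10↦5]  zeros at y ∈ ∅
  x = 6: [0↦8, 1↦7, 2↦9, 3↦4, 4↦4, 5↦10, 6↦1, 7↦0, 8↦8, 9↦4, 10↦0]  zeros at y ∈ {7, 10}
  x = 7: [0↦6, 1↦9, 2↦4, 3↦3, 4↦7, 5↦6, 6↦1, 7↦4, 8↦5, 9↦5, 10↦5]  zeros at y ∈ ∅
  x = 8: [0↦6, 1↦6, 2↦9, 3↦5, 4↦6, 5↦2, 6↦5, 7↦5, 8↦3, 9↦0, 10↦8]  zeros at y ∈ {9}
  x = 9: [0↦7, 1↦8, 2↦1, 3↦9, 4↦0, 5↦8, 6↦1, 7↦2, 8↦1, 9↦10, 10↦8]  zeros at y ∈ {4}
  x = 10: [0↦8, 1↦3, 2↦1, 3↦3, 4↦10, 5↦1, 6↦10, 7↦5, 8↦9, 9↦1, 10↦4]  zeros at y ∈ ∅
Collecting zeros: affine points = {(3, 8), (4, 0), (4, 5), (6, 7), (6, 10), (8, 9), (9, 4)}.
Total count |C(F_11)_aff| = 7.


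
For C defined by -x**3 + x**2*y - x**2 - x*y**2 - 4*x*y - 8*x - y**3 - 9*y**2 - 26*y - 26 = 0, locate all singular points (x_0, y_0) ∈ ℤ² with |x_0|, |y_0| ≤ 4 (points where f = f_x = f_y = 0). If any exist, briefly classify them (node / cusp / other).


Singular points: {(-1, -3)}; classification: node.

Compute partial derivatives:
  f_x = -3*x**2 + 2*x*y - 2*x - y**2 - 4*y - 8.
  f_y = x**2 - 2*x*y - 4*x - 3*y**2 - 18*y - 26.
Scan x_0 ∈ {−4, ..., 4}. For each x_0, f_y(x_0, y) is a polynomial in y; find its integer roots y ∈ {−4, ..., 4}, then test f_x and f at those candidates.
  x = -4: f_y(-4, y) = -3*y**2 - 10*y + 6; no integer root y with |y| ≤ 4.
  x = -3: f_y(-3, y) = -3*y**2 - 12*y - 5; no integer root y with |y| ≤ 4.
  x = -2: f_y(-2, y) = -3*y**2 - 14*y - 14; no integer root y with |y| ≤ 4.
  x = -1: f_y(-1, y) = -3*y**2 - 16*y - 21; vanishes at y ∈ {-3}. (-1, -3): f_x = 0, f = 0 — SINGULAR.
  x = 0: f_y(0, y) = -3*y**2 - 18*y - 26; no integer root y with |y| ≤ 4.
  x = 1: f_y(1, y) = -3*y**2 - 20*y - 29; no integer root y with |y| ≤ 4.
  x = 2: f_y(2, y) = -3*y**2 - 22*y - 30; no integer root y with |y| ≤ 4.
  x = 3: f_y(3, y) = -3*y**2 - 24*y - 29; no integer root y with |y| ≤ 4.
  x = 4: f_y(4, y) = -3*y**2 - 26*y - 26; no integer root y with |y| ≤ 4.
Only singular point on the grid: (-1, -3).
Classify: substitute x = -1 + u, y = -3 + v and expand: f = -u**3 + u**2*v - u**2 - u*v**2 - v**3 + v**2.
No constant or linear terms (consistent with a singular point). Quadratic part: -u**2 + v**2. Cubic part: -u**3 + u**2*v - u*v**2 - v**3.
The quadratic part v**2 - u**2 = (v − u)(v + u) splits into two distinct linear factors, so there are two distinct tangent lines y − -3 = ±(x − -1) — this is a node (ordinary double point).
Classification: node.


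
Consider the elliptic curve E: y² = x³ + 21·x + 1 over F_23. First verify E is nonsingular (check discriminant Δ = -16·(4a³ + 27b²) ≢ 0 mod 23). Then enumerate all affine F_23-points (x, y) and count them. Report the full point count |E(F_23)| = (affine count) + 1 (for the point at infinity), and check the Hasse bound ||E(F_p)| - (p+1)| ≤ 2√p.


Affine points = {(0, 1), (0, 22), (1, 0), (5, 1), (5, 22), (7, 10), (7, 13), (12, 7), (12, 16), (14, 7), (14, 16), (17, 2), (17, 21), (18, 1), (18, 22), (20, 7), (20, 16), (22, 5), (22, 18)}; affine count = 19; |E(F_23)| = 20.

Discriminant check: Δ ∝ 4a³ + 27b² = 4·21³ + 27·1² = 4·9261 + 27·1 ≡ 18 (mod 23). Nonzero ⇒ E is nonsingular.
For each x ∈ F_23, compute rhs = x³ + 21·x + 1 mod 23, then count y ∈ F_23 with y² ≡ rhs.
  x = 0: rhs = 1, matching y values: 1, 22 (2 points).
  x = 1: rhs = 0, matching y values: 0 (1 points).
  x = 2: rhs = 5, matching y values: none (0 points).
  x = 3: rhs = 22, matching y values: none (0 points).
  x = 4: rhs = 11, matching y values: none (0 points).
  x = 5: rhs = 1, matching y values: 1, 22 (2 points).
  x = 6: rhs = 21, matching y values: none (0 points).
  x = 7: rhs = 8, matching y values: 10, 13 (2 points).
  x = 8: rhs = 14, matching y values: none (0 points).
  x = 9: rhs = 22, matching y values: none (0 points).
  x = 10: rhs = 15, matching y values: none (0 points).
  x = 11: rhs = 22, matching y values: none (0 points).
  x = 12: rhs = 3, matching y values: 7, 16 (2 points).
  x = 13: rhs = 10, matching y values: none (0 points).
  x = 14: rhs = 3, matching y values: 7, 16 (2 points).
  x = 15: rhs = 11, matching y values: none (0 points).
  x = 16: rhs = 17, matching y values: none (0 points).
  x = 17: rhs = 4, matching y values: 2, 21 (2 points).
  x = 18: rhs = 1, matching y values: 1, 22 (2 points).
  x = 19: rhs = 14, matching y values: none (0 points).
  x = 20: rhs = 3, matching y values: 7, 16 (2 points).
  x = 21: rhs = 20, matching y values: none (0 points).
  x = 22: rhs = 2, matching y values: 5, 18 (2 points).
Total affine count: 19.
Full point count |E(F_23)| = 19 + 1 = 20.
Hasse bound: |20 − (23+1)| = |-4| = 4 ≤ 2√23 ≈ 9.5917 ✓.


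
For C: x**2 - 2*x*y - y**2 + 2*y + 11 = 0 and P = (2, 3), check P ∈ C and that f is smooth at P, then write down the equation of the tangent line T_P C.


Tangent line at P: -2*x - 8*y + 28 = 0.

Step 1: f(2, 3) = 0, so P lies on C.
Step 2: partial derivatives
  f_x(x, y) = 2*x - 2*y, f_y(x, y) = -2*x - 2*y + 2.
  f_x(P) = -2, f_y(P) = -8 (gradient nonzero, so P is smooth).
Step 3: tangent line at P: -2·(x − 2) + -8·(y − 3) = 0.
Expanding: -2*x - 8*y + 28 = 0.


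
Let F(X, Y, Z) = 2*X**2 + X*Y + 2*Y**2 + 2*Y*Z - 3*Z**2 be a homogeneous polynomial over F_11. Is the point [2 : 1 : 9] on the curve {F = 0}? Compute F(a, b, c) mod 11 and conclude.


F(2,1,9) ≡ 7 (mod 11); P is NOT on the curve.

Evaluate F(2, 1, 9) term-by-term (mod 11).
  2*X**2 ↦ 2·4·1·1 = 8
  X*Y ↦ 1·2·1·1 = 2
  2*Y**2 ↦ 2·1·1·1 = 2
  2*Y*Z ↦ 2·1·1·9 = 18
  -3*Z**2 ↦ -3·1·1·81 = -243
Sum: F(2, 1, 9) = (8) + (2) + (2) + (18) + (-243) = -213.
Reducing mod 11: -213 ≡ 7 (mod 11).
Since F(a, b, c) ≡ 7 ≠ 0 (mod 11), P does NOT lie on the curve.


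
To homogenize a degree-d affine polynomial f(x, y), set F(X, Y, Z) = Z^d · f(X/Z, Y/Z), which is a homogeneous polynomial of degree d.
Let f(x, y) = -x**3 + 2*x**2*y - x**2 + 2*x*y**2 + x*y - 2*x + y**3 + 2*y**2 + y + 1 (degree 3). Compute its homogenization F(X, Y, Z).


F(X, Y, Z) = -X**3 + 2*X**2*Y - X**2*Z + 2*X*Y**2 + X*Y*Z - 2*X*Z**2 + Y**3 + 2*Y**2*Z + Y*Z**2 + Z**3

deg(f) = 3.
Substitute x = X/Z, y = Y/Z into f, then multiply by Z^3.
  monomial -1·x^3·y^0 ↦ -1·X^3·Y^0·Z^0.
  monomial 2·x^2·y^1 ↦ 2·X^2·Y^1·Z^0.
  monomial -1·x^2·y^0 ↦ -1·X^2·Y^0·Z^1.
  monomial 2·x^1·y^2 ↦ 2·X^1·Y^2·Z^0.
  monomial 1·x^1·y^1 ↦ 1·X^1·Y^1·Z^1.
  monomial -2·x^1·y^0 ↦ -2·X^1·Y^0·Z^2.
  monomial 1·x^0·y^3 ↦ 1·X^0·Y^3·Z^0.
  monomial 2·x^0·y^2 ↦ 2·X^0·Y^2·Z^1.
  monomial 1·x^0·y^1 ↦ 1·X^0·Y^1·Z^2.
  monomial 1·x^0·y^0 ↦ 1·X^0·Y^0·Z^3.
Collecting: F(X, Y, Z) = -X**3 + 2*X**2*Y - X**2*Z + 2*X*Y**2 + X*Y*Z - 2*X*Z**2 + Y**3 + 2*Y**2*Z + Y*Z**2 + Z**3.


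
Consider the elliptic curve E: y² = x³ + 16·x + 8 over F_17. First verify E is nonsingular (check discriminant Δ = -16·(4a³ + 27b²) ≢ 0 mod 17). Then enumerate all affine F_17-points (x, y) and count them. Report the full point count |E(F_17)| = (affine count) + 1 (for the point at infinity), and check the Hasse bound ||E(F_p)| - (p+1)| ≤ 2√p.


Affine points = {(0, 5), (0, 12), (1, 5), (1, 12), (3, 7), (3, 10), (4, 0), (5, 3), (5, 14), (7, 2), (7, 15), (8, 6), (8, 11), (11, 6), (11, 11), (13, 4), (13, 13), (14, 1), (14, 16), (15, 6), (15, 11), (16, 5), (16, 12)}; affine count = 23; |E(F_17)| = 24.

Discriminant check: Δ ∝ 4a³ + 27b² = 4·16³ + 27·8² = 4·4096 + 27·64 ≡ 7 (mod 17). Nonzero ⇒ E is nonsingular.
For each x ∈ F_17, compute rhs = x³ + 16·x + 8 mod 17, then count y ∈ F_17 with y² ≡ rhs.
  x = 0: rhs = 8, matching y values: 5, 12 (2 points).
  x = 1: rhs = 8, matching y values: 5, 12 (2 points).
  x = 2: rhs = 14, matching y values: none (0 points).
  x = 3: rhs = 15, matching y values: 7, 10 (2 points).
  x = 4: rhs = 0, matching y values: 0 (1 points).
  x = 5: rhs = 9, matching y values: 3, 14 (2 points).
  x = 6: rhs = 14, matching y values: none (0 points).
  x = 7: rhs = 4, matching y values: 2, 15 (2 points).
  x = 8: rhs = 2, matching y values: 6, 11 (2 points).
  x = 9: rhs = 14, matching y values: none (0 points).
  x = 10: rhs = 12, matching y values: none (0 points).
  x = 11: rhs = 2, matching y values: 6, 11 (2 points).
  x = 12: rhs = 7, matching y values: none (0 points).
  x = 13: rhs = 16, matching y values: 4, 13 (2 points).
  x = 14: rhs = 1, matching y values: 1, 16 (2 points).
  x = 15: rhs = 2, matching y values: 6, 11 (2 points).
  x = 16: rhs = 8, matching y values: 5, 12 (2 points).
Total affine count: 23.
Full point count |E(F_17)| = 23 + 1 = 24.
Hasse bound: |24 − (17+1)| = |6| = 6 ≤ 2√17 ≈ 8.2462 ✓.


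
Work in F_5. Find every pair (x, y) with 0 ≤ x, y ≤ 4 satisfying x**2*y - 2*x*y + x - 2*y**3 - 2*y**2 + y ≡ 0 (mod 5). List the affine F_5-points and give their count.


Affine F_5-points: {(0, 0), (2, 2), (4, 4)}; count = 3.

For each of the 25 pairs (x, y) ∈ F_5², evaluate f(x, y) mod 5. Record the zeros.
  x = 0: [0↦0, 1↦2, 2↦3, 3↦1, 4↦4]  zeros at y ∈ {0}
  x = 1: [0↦1, 1↦2, 2↦2, 3↦4, 4↦1]  zeros at y ∈ ∅
  x = 2: [0↦2, 1↦4, 2↦0, 3↦3, 4↦1]  zeros at y ∈ {2}
  x = 3: [0↦3, 1↦3, 2↦2, 3↦3, 4↦4]  zeros at y ∈ ∅
  x = 4: [0↦4, 1↦4, 2↦3, 3↦4, 4↦0]  zeros at y ∈ {4}
Collecting zeros: affine points = {(0, 0), (2, 2), (4, 4)}.
Total count |C(F_5)_aff| = 3.


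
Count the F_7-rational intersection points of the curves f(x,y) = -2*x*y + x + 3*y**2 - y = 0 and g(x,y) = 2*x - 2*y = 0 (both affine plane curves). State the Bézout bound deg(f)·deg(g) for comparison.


Common zeros: {(0, 0)}; count = 1; Bézout bound = 2.

deg(f) = 2, deg(g) = 1, so Bézout bound = 2.
Scan x ∈ F_7. For each x, list the y ∈ F_7 with f(x, y) ≡ 0 and those with g(x, y) ≡ 0 (mod 7); the common zeros in that column are the intersection.
  x = 0: f ≡ 0 at y ∈ {0, 5}; g ≡ 0 at y ∈ {0}; common: {0}.
  x = 1: f ≡ 0 at y ∈ {2, 6}; g ≡ 0 at y ∈ {1}; common: ∅.
  x = 2: f ≡ 0 at y ∈ {1, 3}; g ≡ 0 at y ∈ {2}; common: ∅.
  x = 3: f ≡ 0 at y ∈ ∅; g ≡ 0 at y ∈ {3}; common: ∅.
  x = 4: f ≡ 0 at y ∈ ∅; g ≡ 0 at y ∈ {4}; common: ∅.
  x = 5: f ≡ 0 at y ∈ ∅; g ≡ 0 at y ∈ {5}; common: ∅.
  x = 6: f ≡ 0 at y ∈ ∅; g ≡ 0 at y ∈ {6}; common: ∅.
Collecting: common zeros = {(0, 0)}, so the count is 1.
Comparison with the Bézout bound: 1 ≤ 2 = deg(f)·deg(g), as expected for curves with no common component (the affine F_7-count falls short of the bound because intersections may lie at infinity, over extension fields, or carry multiplicity).


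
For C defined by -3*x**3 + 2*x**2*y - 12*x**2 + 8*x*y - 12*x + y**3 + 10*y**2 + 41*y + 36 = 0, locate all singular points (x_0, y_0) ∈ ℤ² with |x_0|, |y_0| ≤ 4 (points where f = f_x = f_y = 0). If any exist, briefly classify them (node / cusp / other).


Singular points: {(-2, -3)}; classification: cusp.

Compute partial derivatives:
  f_x = -9*x**2 + 4*x*y - 24*x + 8*y - 12.
  f_y = 2*x**2 + 8*x + 3*y**2 + 20*y + 41.
Scan x_0 ∈ {−4, ..., 4}. For each x_0, f_y(x_0, y) is a polynomial in y; find its integer roots y ∈ {−4, ..., 4}, then test f_x and f at those candidates.
  x = -4: f_y(-4, y) = 3*y**2 + 20*y + 41; no integer root y with |y| ≤ 4.
  x = -3: f_y(-3, y) = 3*y**2 + 20*y + 35; no integer root y with |y| ≤ 4.
  x = -2: f_y(-2, y) = 3*y**2 + 20*y + 33; vanishes at y ∈ {-3}. (-2, -3): f_x = 0, f = 0 — SINGULAR.
  x = -1: f_y(-1, y) = 3*y**2 + 20*y + 35; no integer root y with |y| ≤ 4.
  x = 0: f_y(0, y) = 3*y**2 + 20*y + 41; no integer root y with |y| ≤ 4.
  x = 1: f_y(1, y) = 3*y**2 + 20*y + 51; no integer root y with |y| ≤ 4.
  x = 2: f_y(2, y) = 3*y**2 + 20*y + 65; no integer root y with |y| ≤ 4.
  x = 3: f_y(3, y) = 3*y**2 + 20*y + 83; no integer root y with |y| ≤ 4.
  x = 4: f_y(4, y) = 3*y**2 + 20*y + 105; no integer root y with |y| ≤ 4.
Only singular point on the grid: (-2, -3).
Classify: substitute x = -2 + u, y = -3 + v and expand: f = -3*u**3 + 2*u**2*v + v**3 + v**2.
No constant or linear terms (consistent with a singular point). Quadratic part: v**2. Cubic part: -3*u**3 + 2*u**2*v + v**3.
The quadratic part v**2 is a perfect square, so there is a single (double) tangent line v = 0, i.e. y = -3. Restricting the cubic part to that line (v = 0) leaves -3*u**3 ≠ 0, so f is not divisible by v and the branch is v² ≈ 3*u**3 to lowest order — this is a cusp.
Classification: cusp.


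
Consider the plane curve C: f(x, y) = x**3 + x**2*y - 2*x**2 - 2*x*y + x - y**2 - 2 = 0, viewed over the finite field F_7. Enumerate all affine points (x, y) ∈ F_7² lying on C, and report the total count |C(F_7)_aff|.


Affine F_7-points: {(1, 3), (2, 0), (3, 5), (4, 3), (4, 5)}; count = 5.

For each of the 49 pairs (x, y) ∈ F_7², evaluate f(x, y) mod 7. Record the zeros.
  x = 0: [0↦5, 1↦4, 2↦1, 3↦3, 4↦3, 5↦1, 6↦4]  zeros at y ∈ ∅
  x = 1: [0↦5, 1↦3, 2↦6, 3↦0, 4↦6, 5↦3, 6↦5]  zeros at y ∈ {3}
  x = 2: [0↦0, 1↦6, 2↦3, 3↦5, 4↦5, 5↦3, 6↦6]  zeros at y ∈ {0}
  x = 3: [0↦3, 1↦5, 2↦5, 3↦3, 4↦6, 5↦0, 6↦6]  zeros at y ∈ {5}
  x = 4: [0↦6, 1↦6, 2↦4, 3↦0, 4↦1, 5↦0, 6↦4]  zeros at y ∈ {3, 5}
  x = 5: [0↦1, 1↦1, 2↦6, 3↦2, 4↦3, 5↦2, 6↦6]  zeros at y ∈ ∅
  x = 6: [0↦1, 1↦3, 2↦3, 3↦1, 4↦4, 5↦5, 6↦4]  zeros at y ∈ ∅
Collecting zeros: affine points = {(1, 3), (2, 0), (3, 5), (4, 3), (4, 5)}.
Total count |C(F_7)_aff| = 5.


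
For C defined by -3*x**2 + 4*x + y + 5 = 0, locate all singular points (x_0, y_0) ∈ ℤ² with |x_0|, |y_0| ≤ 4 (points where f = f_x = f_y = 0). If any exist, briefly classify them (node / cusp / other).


No singular points in the scanned grid; C is smooth there.

Compute partial derivatives:
  f_x = 4 - 6*x.
  f_y = 1.
f_y = 1 is a nonzero constant, so f_y never vanishes: no point (x, y) can satisfy f = f_x = f_y = 0. In particular no (x, y) ∈ {−4, ..., 4}² is singular; the curve is smooth.


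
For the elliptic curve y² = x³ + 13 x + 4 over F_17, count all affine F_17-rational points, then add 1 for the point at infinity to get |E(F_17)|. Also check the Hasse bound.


Affine points = {(0, 2), (0, 15), (1, 1), (1, 16), (2, 2), (2, 15), (3, 6), (3, 11), (4, 1), (4, 16), (6, 3), (6, 14), (7, 8), (7, 9), (8, 5), (8, 12), (9, 0), (11, 4), (11, 13), (12, 1), (12, 16), (15, 2), (15, 15)}; affine count = 23; |E(F_17)| = 24.

Discriminant check: Δ ∝ 4a³ + 27b² = 4·13³ + 27·4² = 4·2197 + 27·16 ≡ 6 (mod 17). Nonzero ⇒ E is nonsingular.
For each x ∈ F_17, compute rhs = x³ + 13·x + 4 mod 17, then count y ∈ F_17 with y² ≡ rhs.
  x = 0: rhs = 4, matching y values: 2, 15 (2 points).
  x = 1: rhs = 1, matching y values: 1, 16 (2 points).
  x = 2: rhs = 4, matching y values: 2, 15 (2 points).
  x = 3: rhs = 2, matching y values: 6, 11 (2 points).
  x = 4: rhs = 1, matching y values: 1, 16 (2 points).
  x = 5: rhs = 7, matching y values: none (0 points).
  x = 6: rhs = 9, matching y values: 3, 14 (2 points).
  x = 7: rhs = 13, matching y values: 8, 9 (2 points).
  x = 8: rhs = 8, matching y values: 5, 12 (2 points).
  x = 9: rhs = 0, matching y values: 0 (1 points).
  x = 10: rhs = 12, matching y values: none (0 points).
  x = 11: rhs = 16, matching y values: 4, 13 (2 points).
  x = 12: rhs = 1, matching y values: 1, 16 (2 points).
  x = 13: rhs = 7, matching y values: none (0 points).
  x = 14: rhs = 6, matching y values: none (0 points).
  x = 15: rhs = 4, matching y values: 2, 15 (2 points).
  x = 16: rhs = 7, matching y values: none (0 points).
Total affine count: 23.
Full point count |E(F_17)| = 23 + 1 = 24.
Hasse bound: |24 − (17+1)| = |6| = 6 ≤ 2√17 ≈ 8.2462 ✓.


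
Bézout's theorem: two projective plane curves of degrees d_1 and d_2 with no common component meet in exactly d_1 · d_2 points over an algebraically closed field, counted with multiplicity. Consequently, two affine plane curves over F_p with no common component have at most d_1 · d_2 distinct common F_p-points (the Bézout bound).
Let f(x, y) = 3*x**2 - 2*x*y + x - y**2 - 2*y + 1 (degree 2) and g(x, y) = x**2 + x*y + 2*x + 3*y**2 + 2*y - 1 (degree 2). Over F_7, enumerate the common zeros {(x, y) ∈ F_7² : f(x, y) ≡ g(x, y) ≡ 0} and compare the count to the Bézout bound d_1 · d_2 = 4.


Common zeros: ∅; count = 0; Bézout bound = 4.

deg(f) = 2, deg(g) = 2, so Bézout bound = 4.
Scan x ∈ F_7. For each x, list the y ∈ F_7 with f(x, y) ≡ 0 and those with g(x, y) ≡ 0 (mod 7); the common zeros in that column are the intersection.
  x = 0: f ≡ 0 at y ∈ {2, 3}; g ≡ 0 at y ∈ {5, 6}; common: ∅.
  x = 1: f ≡ 0 at y ∈ {1, 2}; g ≡ 0 at y ∈ ∅; common: ∅.
  x = 2: f ≡ 0 at y ∈ ∅; g ≡ 0 at y ∈ {0, 1}; common: ∅.
  x = 3: f ≡ 0 at y ∈ ∅; g ≡ 0 at y ∈ {0, 3}; common: ∅.
  x = 4: f ≡ 0 at y ∈ {1, 3}; g ≡ 0 at y ∈ ∅; common: ∅.
  x = 5: f ≡ 0 at y ∈ ∅; g ≡ 0 at y ∈ ∅; common: ∅.
  x = 6: f ≡ 0 at y ∈ ∅; g ≡ 0 at y ∈ {3, 6}; common: ∅.
Collecting: common zeros = ∅, so the count is 0.
Comparison with the Bézout bound: 0 ≤ 4 = deg(f)·deg(g), as expected for curves with no common component (the affine F_7-count falls short of the bound because intersections may lie at infinity, over extension fields, or carry multiplicity).


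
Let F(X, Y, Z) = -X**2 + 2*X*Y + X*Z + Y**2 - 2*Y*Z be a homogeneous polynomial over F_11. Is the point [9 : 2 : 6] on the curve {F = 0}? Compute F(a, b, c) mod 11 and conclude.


F(9,2,6) ≡ 0 (mod 11); P is on the curve.

Evaluate F(9, 2, 6) term-by-term (mod 11).
  -X**2 ↦ -1·81·1·1 = -81
  2*X*Y ↦ 2·9·2·1 = 36
  X*Z ↦ 1·9·1·6 = 54
  Y**2 ↦ 1·1·4·1 = 4
  -2*Y*Z ↦ -2·1·2·6 = -24
Sum: F(9, 2, 6) = (-81) + (36) + (54) + (4) + (-24) = -11.
Reducing mod 11: -11 ≡ 0 (mod 11).
Since F(a, b, c) ≡ 0 (mod 11), P lies on the curve.


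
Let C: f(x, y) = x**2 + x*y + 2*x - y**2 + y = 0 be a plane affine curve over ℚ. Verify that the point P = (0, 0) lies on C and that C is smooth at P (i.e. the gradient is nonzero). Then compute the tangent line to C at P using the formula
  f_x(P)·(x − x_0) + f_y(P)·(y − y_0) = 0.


Tangent line at P: 2*x + y = 0.

Step 1: f(0, 0) = 0, so P lies on C.
Step 2: partial derivatives
  f_x(x, y) = 2*x + y + 2, f_y(x, y) = x - 2*y + 1.
  f_x(P) = 2, f_y(P) = 1 (gradient nonzero, so P is smooth).
Step 3: tangent line at P: 2·(x − 0) + 1·(y − 0) = 0.
Expanding: 2*x + y = 0.


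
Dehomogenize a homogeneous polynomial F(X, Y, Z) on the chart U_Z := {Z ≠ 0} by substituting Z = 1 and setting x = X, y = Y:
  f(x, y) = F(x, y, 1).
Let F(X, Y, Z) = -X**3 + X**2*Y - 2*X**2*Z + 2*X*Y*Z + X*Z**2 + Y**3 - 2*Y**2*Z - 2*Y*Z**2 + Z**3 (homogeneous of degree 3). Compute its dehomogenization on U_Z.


f(x, y) = -x**3 + x**2*y - 2*x**2 + 2*x*y + x + y**3 - 2*y**2 - 2*y + 1

On U_Z we set Z = 1. Each monomial c·X^i·Y^j·Z^k in F becomes c·x^i·y^j·1^k = c·x^i·y^j.
Substituting Z = 1: F(X, Y, 1) = -x**3 + x**2*y - 2*x**2 + 2*x*y + x + y**3 - 2*y**2 - 2*y + 1.
Note: deg(f) ≤ deg(F) = 3; strict inequality happens when F is divisible by Z (lost terms).


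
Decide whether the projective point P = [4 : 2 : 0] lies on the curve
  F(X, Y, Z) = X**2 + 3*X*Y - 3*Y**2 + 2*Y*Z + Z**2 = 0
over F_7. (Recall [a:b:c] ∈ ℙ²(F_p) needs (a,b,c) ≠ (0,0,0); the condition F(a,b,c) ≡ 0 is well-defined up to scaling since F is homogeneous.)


F(4,2,0) ≡ 0 (mod 7); P is on the curve.

Evaluate F(4, 2, 0) term-by-term (mod 7).
  X**2 ↦ 1·16·1·1 = 16
  3*X*Y ↦ 3·4·2·1 = 24
  -3*Y**2 ↦ -3·1·4·1 = -12
  2*Y*Z ↦ 2·1·2·0 = 0
  Z**2 ↦ 1·1·1·0 = 0
Sum: F(4, 2, 0) = (16) + (24) + (-12) + (0) + (0) = 28.
Reducing mod 7: 28 ≡ 0 (mod 7).
Since F(a, b, c) ≡ 0 (mod 7), P lies on the curve.


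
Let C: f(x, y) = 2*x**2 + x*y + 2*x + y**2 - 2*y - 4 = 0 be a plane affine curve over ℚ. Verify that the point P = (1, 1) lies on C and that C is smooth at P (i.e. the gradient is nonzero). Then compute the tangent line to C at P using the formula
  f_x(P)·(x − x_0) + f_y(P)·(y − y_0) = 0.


Tangent line at P: 7*x + y - 8 = 0.

Step 1: f(1, 1) = 0, so P lies on C.
Step 2: partial derivatives
  f_x(x, y) = 4*x + y + 2, f_y(x, y) = x + 2*y - 2.
  f_x(P) = 7, f_y(P) = 1 (gradient nonzero, so P is smooth).
Step 3: tangent line at P: 7·(x − 1) + 1·(y − 1) = 0.
Expanding: 7*x + y - 8 = 0.


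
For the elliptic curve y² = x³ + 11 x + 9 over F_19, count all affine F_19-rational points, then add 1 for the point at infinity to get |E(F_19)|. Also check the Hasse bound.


Affine points = {(0, 3), (0, 16), (2, 1), (2, 18), (6, 5), (6, 14), (7, 7), (7, 12), (8, 1), (8, 18), (9, 1), (9, 18), (10, 6), (10, 13), (11, 6), (11, 13), (12, 8), (12, 11), (14, 0), (16, 5), (16, 14), (17, 6), (17, 13), (18, 4), (18, 15)}; affine count = 25; |E(F_19)| = 26.

Discriminant check: Δ ∝ 4a³ + 27b² = 4·11³ + 27·9² = 4·1331 + 27·81 ≡ 6 (mod 19). Nonzero ⇒ E is nonsingular.
For each x ∈ F_19, compute rhs = x³ + 11·x + 9 mod 19, then count y ∈ F_19 with y² ≡ rhs.
  x = 0: rhs = 9, matching y values: 3, 16 (2 points).
  x = 1: rhs = 2, matching y values: none (0 points).
  x = 2: rhs = 1, matching y values: 1, 18 (2 points).
  x = 3: rhs = 12, matching y values: none (0 points).
  x = 4: rhs = 3, matching y values: none (0 points).
  x = 5: rhs = 18, matching y values: none (0 points).
  x = 6: rhs = 6, matching y values: 5, 14 (2 points).
  x = 7: rhs = 11, matching y values: 7, 12 (2 points).
  x = 8: rhs = 1, matching y values: 1, 18 (2 points).
  x = 9: rhs = 1, matching y values: 1, 18 (2 points).
  x = 10: rhs = 17, matching y values: 6, 13 (2 points).
  x = 11: rhs = 17, matching y values: 6, 13 (2 points).
  x = 12: rhs = 7, matching y values: 8, 11 (2 points).
  x = 13: rhs = 12, matching y values: none (0 points).
  x = 14: rhs = 0, matching y values: 0 (1 points).
  x = 15: rhs = 15, matching y values: none (0 points).
  x = 16: rhs = 6, matching y values: 5, 14 (2 points).
  x = 17: rhs = 17, matching y values: 6, 13 (2 points).
  x = 18: rhs = 16, matching y values: 4, 15 (2 points).
Total affine count: 25.
Full point count |E(F_19)| = 25 + 1 = 26.
Hasse bound: |26 − (19+1)| = |6| = 6 ≤ 2√19 ≈ 8.7178 ✓.


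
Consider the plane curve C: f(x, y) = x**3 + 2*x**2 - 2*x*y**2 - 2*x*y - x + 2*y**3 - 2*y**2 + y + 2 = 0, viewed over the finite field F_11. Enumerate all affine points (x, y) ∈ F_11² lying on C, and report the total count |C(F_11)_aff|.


Affine F_11-points: {(1, 6), (2, 10), (3, 0), (3, 1), (3, 3), (5, 5)}; count = 6.

For each of the 121 pairs (x, y) ∈ F_11², evaluate f(x, y) mod 11. Record the zeros.
  x = 0: [0↦2, 1↦3, 2↦1, 3↦8, 4↦3, 5↦9, 6↦5, 7↦3, 8↦4, 9↦9, 10↦8]  zeros at y ∈ ∅
  x = 1: [0↦4, 1↦1, 2↦2, 3↦8, 4↦9, 5↦6, 6↦0, 7↦3, 8↦5, 9↦7, 10↦10]  zeros at y ∈ {6}
  x = 2: [0↦5, 1↦9, 2↦2, 3↦7, 4↦3, 5↦2, 6↦5, 7↦2, 8↦5, 9↦4, 10↦0]  zeros at y ∈ {10}
  x = 3: [0↦0, 1↦0, 2↦7, 3↦0, 4↦2, 5↦3, 6↦4, 7↦6, 8↦10, 9↦6, 10↦6]  zeros at y ∈ {0, 1, 3}
  x = 4: [0↦6, 1↦2, 2↦1, 3↦4, 4↦1, 5↦4, 6↦3, 7↦10, 8↦4, 9↦8, 10↦1]  zeros at y ∈ ∅
  x = 5: [0↦7, 1↦10, 2↦1, 3↦3, 4↦6, 5↦0, 6↦8, 7↦9, 8↦4, 9↦5, 10↦2]  zeros at y ∈ {5}
  x = 6: [0↦9, 1↦8, 2↦2, 3↦3, 4↦1, 5↦8, 6↦3, 7↦9, 8↦5, 9↦3, 10↦4]  zeros at y ∈ ∅
  x = 7: [0↦7, 1↦2, 2↦10, 3↦10, 4↦3, 5↦1, 6↦5, 7↦5, 8↦2, 9↦8, 10↦2]  zeros at y ∈ ∅
  x = 8: [0↦7, 1↦9, 2↦9, 3↦8, 4↦7, 5↦7, 6↦9, 7↦3, 8↦1, 9↦4, 10↦2]  zeros at y ∈ ∅
  x = 9: [0↦4, 1↦2, 2↦5, 3↦3, 4↦8, 5↦10, 6↦10, 7↦9, 8↦8, 9↦8, 10↦10]  zeros at y ∈ ∅
  x = 10: [0↦4, 1↦9, 2↦4, 3↦1, 4↦1, 5↦5, 6↦3, 7↦7, 8↦7, 9↦4, 10↦10]  zeros at y ∈ ∅
Collecting zeros: affine points = {(1, 6), (2, 10), (3, 0), (3, 1), (3, 3), (5, 5)}.
Total count |C(F_11)_aff| = 6.


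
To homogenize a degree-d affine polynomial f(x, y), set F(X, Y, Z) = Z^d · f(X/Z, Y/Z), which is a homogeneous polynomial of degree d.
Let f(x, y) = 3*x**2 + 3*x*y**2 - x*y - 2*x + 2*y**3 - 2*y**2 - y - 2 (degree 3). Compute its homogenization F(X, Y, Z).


F(X, Y, Z) = 3*X**2*Z + 3*X*Y**2 - X*Y*Z - 2*X*Z**2 + 2*Y**3 - 2*Y**2*Z - Y*Z**2 - 2*Z**3

deg(f) = 3.
Substitute x = X/Z, y = Y/Z into f, then multiply by Z^3.
  monomial 3·x^2·y^0 ↦ 3·X^2·Y^0·Z^1.
  monomial 3·x^1·y^2 ↦ 3·X^1·Y^2·Z^0.
  monomial -1·x^1·y^1 ↦ -1·X^1·Y^1·Z^1.
  monomial -2·x^1·y^0 ↦ -2·X^1·Y^0·Z^2.
  monomial 2·x^0·y^3 ↦ 2·X^0·Y^3·Z^0.
  monomial -2·x^0·y^2 ↦ -2·X^0·Y^2·Z^1.
  monomial -1·x^0·y^1 ↦ -1·X^0·Y^1·Z^2.
  monomial -2·x^0·y^0 ↦ -2·X^0·Y^0·Z^3.
Collecting: F(X, Y, Z) = 3*X**2*Z + 3*X*Y**2 - X*Y*Z - 2*X*Z**2 + 2*Y**3 - 2*Y**2*Z - Y*Z**2 - 2*Z**3.


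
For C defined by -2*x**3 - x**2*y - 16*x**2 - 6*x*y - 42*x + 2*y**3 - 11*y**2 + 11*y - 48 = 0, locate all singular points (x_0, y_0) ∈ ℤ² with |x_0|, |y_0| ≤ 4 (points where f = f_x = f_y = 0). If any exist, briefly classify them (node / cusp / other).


Singular points: {(-3, 2)}; classification: cusp.

Compute partial derivatives:
  f_x = -6*x**2 - 2*x*y - 32*x - 6*y - 42.
  f_y = -x**2 - 6*x + 6*y**2 - 22*y + 11.
Scan x_0 ∈ {−4, ..., 4}. For each x_0, f_y(x_0, y) is a polynomial in y; find its integer roots y ∈ {−4, ..., 4}, then test f_x and f at those candidates.
  x = -4: f_y(-4, y) = 6*y**2 - 22*y + 19; no integer root y with |y| ≤ 4.
  x = -3: f_y(-3, y) = 6*y**2 - 22*y + 20; vanishes at y ∈ {2}. (-3, 2): f_x = 0, f = 0 — SINGULAR.
  x = -2: f_y(-2, y) = 6*y**2 - 22*y + 19; no integer root y with |y| ≤ 4.
  x = -1: f_y(-1, y) = 6*y**2 - 22*y + 16; vanishes at y ∈ {1}. (-1, 1): f_x = -20 ≠ 0.
  x = 0: f_y(0, y) = 6*y**2 - 22*y + 11; no integer root y with |y| ≤ 4.
  x = 1: f_y(1, y) = 6*y**2 - 22*y + 4; no integer root y with |y| ≤ 4.
  x = 2: f_y(2, y) = 6*y**2 - 22*y - 5; no integer root y with |y| ≤ 4.
  x = 3: f_y(3, y) = 6*y**2 - 22*y - 16; no integer root y with |y| ≤ 4.
  x = 4: f_y(4, y) = 6*y**2 - 22*y - 29; no integer root y with |y| ≤ 4.
Only singular point on the grid: (-3, 2).
Classify: substitute x = -3 + u, y = 2 + v and expand: f = -2*u**3 - u**2*v + 2*v**3 + v**2.
No constant or linear terms (consistent with a singular point). Quadratic part: v**2. Cubic part: -2*u**3 - u**2*v + 2*v**3.
The quadratic part v**2 is a perfect square, so there is a single (double) tangent line v = 0, i.e. y = 2. Restricting the cubic part to that line (v = 0) leaves -2*u**3 ≠ 0, so f is not divisible by v and the branch is v² ≈ 2*u**3 to lowest order — this is a cusp.
Classification: cusp.


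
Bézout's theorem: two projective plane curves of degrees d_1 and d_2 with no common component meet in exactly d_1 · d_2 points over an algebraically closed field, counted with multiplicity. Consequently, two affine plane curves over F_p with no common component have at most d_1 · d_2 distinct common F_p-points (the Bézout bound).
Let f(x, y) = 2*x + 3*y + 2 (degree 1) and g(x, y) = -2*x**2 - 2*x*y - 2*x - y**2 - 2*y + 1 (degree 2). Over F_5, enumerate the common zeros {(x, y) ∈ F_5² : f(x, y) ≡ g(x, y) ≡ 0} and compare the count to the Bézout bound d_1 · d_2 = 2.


Common zeros: {(1, 2)}; count = 1; Bézout bound = 2.

deg(f) = 1, deg(g) = 2, so Bézout bound = 2.
Scan x ∈ F_5. For each x, list the y ∈ F_5 with f(x, y) ≡ 0 and those with g(x, y) ≡ 0 (mod 5); the common zeros in that column are the intersection.
  x = 0: f ≡ 0 at y ∈ {1}; g ≡ 0 at y ∈ ∅; common: ∅.
  x = 1: f ≡ 0 at y ∈ {2}; g ≡ 0 at y ∈ {2, 4}; common: {2}.
  x = 2: f ≡ 0 at y ∈ {3}; g ≡ 0 at y ∈ ∅; common: ∅.
  x = 3: f ≡ 0 at y ∈ {4}; g ≡ 0 at y ∈ ∅; common: ∅.
  x = 4: f ≡ 0 at y ∈ {0}; g ≡ 0 at y ∈ {1, 4}; common: ∅.
Collecting: common zeros = {(1, 2)}, so the count is 1.
Comparison with the Bézout bound: 1 ≤ 2 = deg(f)·deg(g), as expected for curves with no common component (the affine F_5-count falls short of the bound because intersections may lie at infinity, over extension fields, or carry multiplicity).


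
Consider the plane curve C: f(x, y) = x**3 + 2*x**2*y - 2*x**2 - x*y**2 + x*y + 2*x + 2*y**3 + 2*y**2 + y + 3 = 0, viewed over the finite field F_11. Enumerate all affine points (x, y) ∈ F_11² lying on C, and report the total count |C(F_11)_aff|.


Affine F_11-points: {(0, 5), (1, 1), (2, 7), (4, 9), (5, 0), (5, 1), (5, 6), (6, 4), (6, 5), (8, 3), (8, 5), (8, 6), (9, 10), (10, 6)}; count = 14.

For each of the 121 pairs (x, y) ∈ F_11², evaluate f(x, y) mod 11. Record the zeros.
  x = 0: [0↦3, 1↦8, 2↦7, 3↦1, 4↦2, 5↦0, 6↦7, 7↦2, 8↦8, 9↦4, 10↦2]  zeros at y ∈ {5}
  x = 1: [0↦4, 1↦0, 2↦10, 3↦2, 4↦10, 5↦2, 6↦1, 7↦8, 8↦2, 9↦6, 10↦10]  zeros at y ∈ {1}
  x = 2: [0↦7, 1↦9, 2↦1, 3↦6, 4↦3, 5↦4, 6↦10, 7↦0, 8↦8, 9↦2, 10↦5]  zeros at y ∈ {7}
  x = 3: [0↦7, 1↦8, 2↦8, 3↦8, 4↦9, 5↦1, 6↦7, 7↦6, 8↦10, 9↦9, 10↦4]  zeros at y ∈ ∅
  x = 4: [0↦10, 1↦3, 2↦4, 3↦3, 4↦1, 5↦10, 6↦9, 7↦10, 8↦3, 9↦0, 10↦2]  zeros at y ∈ {9}
  x = 5: [0↦0, 1↦0, 2↦6, 3↦8, 4↦7, 5↦4, 6↦0, 7↦7, 8↦4, 9↦3, 10↦5]  zeros at y ∈ {0, 1, 6}
  x = 6: [0↦5, 1↦5, 2↦9, 3↦7, 4↦0, 5↦0, 6↦8, 7↦3, 8↦8, 9↦2, 10↦8]  zeros at y ∈ {4, 5}
  x = 7: [0↦9, 1↦2, 2↦8, 3↦6, 4↦8, 5↦4, 6↦6, 7↦4, 8↦10, 9↦3, 10↦6]  zeros at y ∈ ∅
  x = 8: [0↦7, 1↦8, 2↦9, 3↦0, 4↦4, 5↦0, 6↦0, 7↦5, 8↦5, 9↦1, 10↦5]  zeros at y ∈ {3, 5, 6}
  x = 9: [0↦5, 1↦7, 2↦7, 3↦6, 4↦5, 5↦5, 6↦7, 7↦1, 8↦10, 9↦2, 10↦0]  zeros at y ∈ {10}
  x = 10: [0↦9, 1↦5, 2↦8, 3↦8, 4↦6, 5↦3, 6↦0, 7↦9, 8↦9, 9↦1, 10↦8]  zeros at y ∈ {6}
Collecting zeros: affine points = {(0, 5), (1, 1), (2, 7), (4, 9), (5, 0), (5, 1), (5, 6), (6, 4), (6, 5), (8, 3), (8, 5), (8, 6), (9, 10), (10, 6)}.
Total count |C(F_11)_aff| = 14.
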